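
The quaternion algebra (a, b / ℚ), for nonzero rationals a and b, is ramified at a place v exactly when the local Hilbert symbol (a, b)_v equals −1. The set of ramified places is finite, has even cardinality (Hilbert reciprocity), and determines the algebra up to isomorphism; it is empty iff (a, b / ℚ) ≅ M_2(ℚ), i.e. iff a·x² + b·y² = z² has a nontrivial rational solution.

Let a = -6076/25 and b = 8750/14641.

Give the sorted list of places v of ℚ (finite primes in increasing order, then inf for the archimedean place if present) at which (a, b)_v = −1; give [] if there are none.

(a, b) ≡ (-31, 14) mod (ℚ^×)²; places V = {2, 5, 7, 11, 31, ∞}.
(a,b)_31: α=1, u≡12; β=0, v≡25 (mod 31); (12|31)=-1, (25|31)=+1; sign (−1)^0·-1^0·+1^1 = +1.
(a,b)_7: α=2, u≡4; β=1, v≡1 (mod 7); (4|7)=+1, (1|7)=+1; sign (−1)^0·+1^1·+1^2 = +1.
(a,b)_11: α=0, u≡6; β=-4, v≡5 (mod 11); (6|11)=-1, (5|11)=+1; sign (−1)^0·-1^-4·+1^0 = +1.
(a,b)_∞: sgn(-31)=−, sgn(14)=+, so +1.
(a,b)_2: α=2, β=1; u≡1, v≡7 (mod 8); ε(u)ε(v)=0·1, αω(v)=2·0, βω(u)=1·0; sum ≡ 0  ⇒  +1.
(a,b)_5: α=-2, u≡4; β=4, v≡4 (mod 5); (4|5)=+1, (4|5)=+1; sign (−1)^0·+1^4·+1^-2 = +1.
Every local symbol is +1, so the conic -31·x² + 14·y² = z² has ℚ_v-points for all v and hence a ℚ-point; (a, b / ℚ) ≅ M_2(ℚ).

[]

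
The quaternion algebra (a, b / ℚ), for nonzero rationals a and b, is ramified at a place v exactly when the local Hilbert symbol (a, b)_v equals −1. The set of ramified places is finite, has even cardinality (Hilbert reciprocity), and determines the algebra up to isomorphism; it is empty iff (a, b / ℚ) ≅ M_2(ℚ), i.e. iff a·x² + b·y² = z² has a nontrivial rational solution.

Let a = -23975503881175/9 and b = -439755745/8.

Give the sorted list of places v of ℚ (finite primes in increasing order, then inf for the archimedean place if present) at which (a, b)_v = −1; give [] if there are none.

Mod squares: a ≡ -7, b ≡ -43010. Check v ∈ {∞, 2, 3, 5, 7, 11, 13, 17, 19, 23}.
v=17: a=17^0·(≡11), b=17^1·(≡6) mod 17; (11|17)=-1, (6|17)=-1; (−1)^{0·1·8}·(-1)^1·(-1)^0 = -1.
v=19: a=19^2·(≡3), b=19^0·(≡9) mod 19; (3|19)=-1, (9|19)=+1; (−1)^{2·0·9}·(-1)^0·(+1)^2 = +1.
v=5: a=5^2·(≡2), b=5^1·(≡2) mod 5; (2|5)=-1, (2|5)=-1; (−1)^{2·1·2}·(-1)^1·(-1)^2 = -1.
v=∞: -7 < 0 and -43010 < 0  ⇒  (a,b)_∞ = -1.
v=7: a=7^3·(≡5), b=7^0·(≡5) mod 7; (5|7)=-1, (5|7)=-1; (−1)^{3·0·3}·(-1)^0·(-1)^3 = -1.
v=3: a=3^-2·(≡2), b=3^0·(≡1) mod 3; (2|3)=-1, (1|3)=+1; (−1)^{-2·0·1}·(-1)^0·(+1)^-2 = +1.
v=11: a=11^4·(≡5), b=11^3·(≡7) mod 11; (5|11)=+1, (7|11)=-1; (−1)^{4·3·5}·(+1)^3·(-1)^4 = +1.
v=13: a=13^0·(≡7), b=13^2·(≡5) mod 13; (7|13)=-1, (5|13)=-1; (−1)^{0·2·6}·(-1)^2·(-1)^0 = +1.
v=2: v_2(a)=0, v_2(b)=-3; units ≡ 1, 7 (mod 8); ε·ε+αω+βω = 0·1+0·0+-3·0 ≡ 0  ⇒  (a,b)_2 = +1.
v=23: a=23^2·(≡3), b=23^1·(≡2) mod 23; (3|23)=+1, (2|23)=+1; (−1)^{2·1·11}·(+1)^1·(+1)^2 = +1.
Ram(-7, -43010) = {5, 7, 17, ∞}; no ℚ_5-point on the conic.

[5, 7, 17, inf]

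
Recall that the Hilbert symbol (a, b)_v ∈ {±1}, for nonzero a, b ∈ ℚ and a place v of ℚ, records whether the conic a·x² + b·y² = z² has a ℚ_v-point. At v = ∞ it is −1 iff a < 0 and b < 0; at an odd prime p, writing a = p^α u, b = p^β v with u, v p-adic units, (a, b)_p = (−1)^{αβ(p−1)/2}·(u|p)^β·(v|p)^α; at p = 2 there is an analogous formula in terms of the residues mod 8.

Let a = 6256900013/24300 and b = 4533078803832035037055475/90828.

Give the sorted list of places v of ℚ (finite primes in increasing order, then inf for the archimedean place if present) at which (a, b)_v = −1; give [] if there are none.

[3, 23]

(a, b) ≡ (6279, 57057) mod (ℚ^×)²; places V = {2, 3, 5, 7, 11, 13, 17, 19, 23, 29, ∞}.
(a,b)_11: α=0, u≡1; β=3, v≡10 (mod 11); (1|11)=+1, (10|11)=-1; sign (−1)^0·+1^3·-1^0 = +1.
(a,b)_2: α=-2, β=-2; u≡7, v≡1 (mod 8); ε(u)ε(v)=1·0, αω(v)=-2·0, βω(u)=-2·0; sum ≡ 0  ⇒  +1.
(a,b)_29: α=0, u≡2; β=-2, v≡8 (mod 29); (2|29)=-1, (8|29)=-1; sign (−1)^0·-1^-2·-1^0 = +1.
(a,b)_∞: sgn(6279)=+, sgn(57057)=+, so +1.
(a,b)_13: α=3, u≡2; β=3, v≡5 (mod 13); (2|13)=-1, (5|13)=-1; sign (−1)^0·-1^3·-1^3 = +1.
(a,b)_23: α=1, u≡14; β=4, v≡17 (mod 23); (14|23)=-1, (17|23)=-1; sign (−1)^0·-1^4·-1^1 = -1.
(a,b)_3: α=-5, u≡2; β=-3, v≡2 (mod 3); (2|3)=-1, (2|3)=-1; sign (−1)^1·-1^-3·-1^-5 = -1.
(a,b)_17: α=0, u≡12; β=2, v≡6 (mod 17); (12|17)=-1, (6|17)=-1; sign (−1)^0·-1^2·-1^0 = +1.
(a,b)_7: α=3, u≡2; β=9, v≡6 (mod 7); (2|7)=+1, (6|7)=-1; sign (−1)^1·+1^9·-1^3 = +1.
(a,b)_19: α=2, u≡9; β=1, v≡1 (mod 19); (9|19)=+1, (1|19)=+1; sign (−1)^0·+1^1·+1^2 = +1.
(a,b)_5: α=-2, u≡4; β=2, v≡3 (mod 5); (4|5)=+1, (3|5)=-1; sign (−1)^0·+1^2·-1^-2 = +1.
(6279, 57057 / ℚ) ramifies at {3, 23}: a division algebra.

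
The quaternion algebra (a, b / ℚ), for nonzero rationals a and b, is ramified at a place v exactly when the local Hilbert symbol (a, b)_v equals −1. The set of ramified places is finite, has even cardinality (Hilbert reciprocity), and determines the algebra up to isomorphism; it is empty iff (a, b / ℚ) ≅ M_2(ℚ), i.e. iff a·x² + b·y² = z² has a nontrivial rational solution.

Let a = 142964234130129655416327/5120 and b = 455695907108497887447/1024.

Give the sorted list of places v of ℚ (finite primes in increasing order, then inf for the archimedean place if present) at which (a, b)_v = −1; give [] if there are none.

Mod squares: a ≡ 24666235, b ≡ 5355343. Check v ∈ {∞, 2, 3, 5, 7, 11, 17, 23, 29, 31, 37}.
v=∞: 24666235 > 0 and 5355343 > 0  ⇒  (a,b)_∞ = +1.
v=31: a=31^1·(≡2), b=31^1·(≡11) mod 31; (2|31)=+1, (11|31)=-1; (−1)^{1·1·15}·(+1)^1·(-1)^1 = +1.
v=2: v_2(a)=-10, v_2(b)=-10; units ≡ 3, 7 (mod 8); ε·ε+αω+βω = 1·1+-10·0+-10·1 ≡ 1  ⇒  (a,b)_2 = -1.
v=23: a=23^1·(≡13), b=23^1·(≡2) mod 23; (13|23)=+1, (2|23)=+1; (−1)^{1·1·11}·(+1)^1·(+1)^1 = -1.
v=7: a=7^4·(≡6), b=7^3·(≡5) mod 7; (6|7)=-1, (5|7)=-1; (−1)^{4·3·3}·(-1)^3·(-1)^4 = -1.
v=5: a=5^-1·(≡3), b=5^0·(≡3) mod 5; (3|5)=-1, (3|5)=-1; (−1)^{-1·0·2}·(-1)^0·(-1)^-1 = -1.
v=3: a=3^10·(≡1), b=3^10·(≡1) mod 3; (1|3)=+1, (1|3)=+1; (−1)^{10·10·1}·(+1)^10·(+1)^10 = +1.
v=37: a=37^1·(≡25), b=37^1·(≡8) mod 37; (25|37)=+1, (8|37)=-1; (−1)^{1·1·18}·(+1)^1·(-1)^1 = -1.
v=11: a=11^1·(≡7), b=11^2·(≡3) mod 11; (7|11)=-1, (3|11)=+1; (−1)^{1·2·5}·(-1)^2·(+1)^1 = +1.
v=17: a=17^3·(≡14), b=17^2·(≡12) mod 17; (14|17)=-1, (12|17)=-1; (−1)^{3·2·8}·(-1)^2·(-1)^3 = -1.
v=29: a=29^4·(≡9), b=29^3·(≡20) mod 29; (9|29)=+1, (20|29)=+1; (−1)^{4·3·14}·(+1)^3·(+1)^4 = +1.
(24666235, 5355343 / ℚ) ramifies at {2, 5, 7, 17, 23, 37}: a division algebra.

[2, 5, 7, 17, 23, 37]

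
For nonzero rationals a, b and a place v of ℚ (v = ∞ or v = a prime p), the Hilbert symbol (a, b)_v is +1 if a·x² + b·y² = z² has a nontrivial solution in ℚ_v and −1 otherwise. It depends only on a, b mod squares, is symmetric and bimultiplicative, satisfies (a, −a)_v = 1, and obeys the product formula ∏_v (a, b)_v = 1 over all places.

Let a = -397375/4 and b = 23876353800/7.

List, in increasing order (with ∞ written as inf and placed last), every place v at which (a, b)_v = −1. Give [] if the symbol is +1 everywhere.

Mod squares: a ≡ -55, b ≡ 13566. Check v ∈ {∞, 2, 3, 5, 7, 11, 13, 17, 19}.
v=3: a=3^0·(≡2), b=3^7·(≡1) mod 3; (2|3)=-1, (1|3)=+1; (−1)^{0·7·1}·(-1)^7·(+1)^0 = -1.
v=17: a=17^2·(≡9), b=17^1·(≡15) mod 17; (9|17)=+1, (15|17)=+1; (−1)^{2·1·8}·(+1)^1·(+1)^2 = +1.
v=19: a=19^0·(≡12), b=19^1·(≡6) mod 19; (12|19)=-1, (6|19)=+1; (−1)^{0·1·9}·(-1)^1·(+1)^0 = -1.
v=7: a=7^0·(≡2), b=7^-1·(≡5) mod 7; (2|7)=+1, (5|7)=-1; (−1)^{0·-1·3}·(+1)^-1·(-1)^0 = +1.
v=∞: -55 < 0 and 13566 > 0  ⇒  (a,b)_∞ = +1.
v=13: a=13^0·(≡12), b=13^2·(≡5) mod 13; (12|13)=+1, (5|13)=-1; (−1)^{0·2·6}·(+1)^2·(-1)^0 = +1.
v=2: v_2(a)=-2, v_2(b)=3; units ≡ 1, 7 (mod 8); ε·ε+αω+βω = 0·1+-2·0+3·0 ≡ 0  ⇒  (a,b)_2 = +1.
v=11: a=11^1·(≡8), b=11^0·(≡5) mod 11; (8|11)=-1, (5|11)=+1; (−1)^{1·0·5}·(-1)^0·(+1)^1 = +1.
v=5: a=5^3·(≡4), b=5^2·(≡1) mod 5; (4|5)=+1, (1|5)=+1; (−1)^{3·2·2}·(+1)^2·(+1)^3 = +1.
(-55, 13566 / ℚ) ramifies at {3, 19}: a division algebra.

[3, 19]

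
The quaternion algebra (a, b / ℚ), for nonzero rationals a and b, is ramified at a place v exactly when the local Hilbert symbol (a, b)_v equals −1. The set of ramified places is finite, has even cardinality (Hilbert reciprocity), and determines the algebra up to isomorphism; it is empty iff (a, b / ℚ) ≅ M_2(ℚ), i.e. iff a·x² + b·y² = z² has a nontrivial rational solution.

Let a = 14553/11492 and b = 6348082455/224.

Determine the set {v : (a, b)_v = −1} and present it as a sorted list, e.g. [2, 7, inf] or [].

(a, b) ≡ (561, 11741730) mod (ℚ^×)²; places V = {2, 3, 5, 7, 11, 13, 17, 23, 29, ∞}.
(a,b)_7: α=2, u≡2; β=-1, v≡2 (mod 7); (2|7)=+1, (2|7)=+1; sign (−1)^0·+1^-1·+1^2 = +1.
(a,b)_5: α=0, u≡4; β=1, v≡4 (mod 5); (4|5)=+1, (4|5)=+1; sign (−1)^0·+1^1·+1^0 = +1.
(a,b)_29: α=0, u≡3; β=2, v≡23 (mod 29); (3|29)=-1, (23|29)=+1; sign (−1)^0·-1^2·+1^0 = +1.
(a,b)_13: α=-2, u≡2; β=1, v≡9 (mod 13); (2|13)=-1, (9|13)=+1; sign (−1)^0·-1^1·+1^-2 = -1.
(a,b)_3: α=3, u≡1; β=3, v≡2 (mod 3); (1|3)=+1, (2|3)=-1; sign (−1)^1·+1^3·-1^3 = +1.
(a,b)_2: α=-2, β=-5; u≡1, v≡1 (mod 8); ε(u)ε(v)=0·0, αω(v)=-2·0, βω(u)=-5·0; sum ≡ 0  ⇒  +1.
(a,b)_23: α=0, u≡18; β=1, v≡12 (mod 23); (18|23)=+1, (12|23)=+1; sign (−1)^0·+1^1·+1^0 = +1.
(a,b)_∞: sgn(561)=+, sgn(11741730)=+, so +1.
(a,b)_11: α=1, u≡10; β=1, v≡1 (mod 11); (10|11)=-1, (1|11)=+1; sign (−1)^1·-1^1·+1^1 = +1.
(a,b)_17: α=-1, u≡4; β=1, v≡7 (mod 17); (4|17)=+1, (7|17)=-1; sign (−1)^0·+1^1·-1^-1 = -1.
(561, 11741730 / ℚ) ramifies at {13, 17}: a division algebra.

[13, 17]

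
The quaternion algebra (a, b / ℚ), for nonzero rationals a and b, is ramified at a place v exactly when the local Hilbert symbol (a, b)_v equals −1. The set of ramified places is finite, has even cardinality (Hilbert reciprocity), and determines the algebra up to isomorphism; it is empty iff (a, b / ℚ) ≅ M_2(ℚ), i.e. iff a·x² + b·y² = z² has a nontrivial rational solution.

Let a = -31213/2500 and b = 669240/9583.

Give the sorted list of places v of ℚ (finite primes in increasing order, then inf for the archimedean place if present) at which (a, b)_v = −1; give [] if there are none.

[2, 5]

Mod squares: a ≡ -13, b ≡ 770. Check v ∈ {∞, 2, 3, 5, 7, 11, 13, 37}.
v=7: a=7^4·(≡1), b=7^-1·(≡3) mod 7; (1|7)=+1, (3|7)=-1; (−1)^{4·-1·3}·(+1)^-1·(-1)^4 = +1.
v=3: a=3^0·(≡2), b=3^2·(≡2) mod 3; (2|3)=-1, (2|3)=-1; (−1)^{0·2·1}·(-1)^2·(-1)^0 = +1.
v=5: a=5^-4·(≡3), b=5^1·(≡1) mod 5; (3|5)=-1, (1|5)=+1; (−1)^{-4·1·2}·(-1)^1·(+1)^-4 = -1.
v=11: a=11^0·(≡9), b=11^1·(≡5) mod 11; (9|11)=+1, (5|11)=+1; (−1)^{0·1·5}·(+1)^1·(+1)^0 = +1.
v=13: a=13^1·(≡1), b=13^2·(≡4) mod 13; (1|13)=+1, (4|13)=+1; (−1)^{1·2·6}·(+1)^2·(+1)^1 = +1.
v=∞: -13 < 0 and 770 > 0  ⇒  (a,b)_∞ = +1.
v=37: a=37^0·(≡6), b=37^-2·(≡3) mod 37; (6|37)=-1, (3|37)=+1; (−1)^{0·-2·18}·(-1)^-2·(+1)^0 = +1.
v=2: v_2(a)=-2, v_2(b)=3; units ≡ 3, 1 (mod 8); ε·ε+αω+βω = 1·0+-2·0+3·1 ≡ 1  ⇒  (a,b)_2 = -1.
|Ram(-13, 770)| = 2, even; anisotropic at {2, 5}.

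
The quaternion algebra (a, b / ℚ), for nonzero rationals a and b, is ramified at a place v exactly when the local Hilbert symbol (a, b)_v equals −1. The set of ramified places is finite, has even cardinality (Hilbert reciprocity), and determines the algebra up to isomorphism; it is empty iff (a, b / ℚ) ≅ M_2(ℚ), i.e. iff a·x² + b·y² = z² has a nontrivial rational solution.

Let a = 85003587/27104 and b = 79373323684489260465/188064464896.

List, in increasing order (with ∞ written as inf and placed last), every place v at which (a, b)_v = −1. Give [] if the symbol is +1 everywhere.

[5, 13, 17, 19]

(a, b) ≡ (4522, 65) mod (ℚ^×)²; places V = {2, 3, 5, 7, 11, 13, 17, 19, ∞}.
(a,b)_∞: sgn(4522)=+, sgn(65)=+, so +1.
(a,b)_17: α=1, u≡3; β=2, v≡10 (mod 17); (3|17)=-1, (10|17)=-1; sign (−1)^0·-1^2·-1^1 = -1.
(a,b)_13: α=0, u≡7; β=3, v≡7 (mod 13); (7|13)=-1, (7|13)=-1; sign (−1)^0·-1^3·-1^0 = -1.
(a,b)_11: α=-2, u≡5; β=-4, v≡7 (mod 11); (5|11)=+1, (7|11)=-1; sign (−1)^0·+1^-4·-1^-2 = +1.
(a,b)_3: α=6, u≡1; β=12, v≡2 (mod 3); (1|3)=+1, (2|3)=-1; sign (−1)^0·+1^12·-1^6 = +1.
(a,b)_2: α=-5, β=-18; u≡5, v≡1 (mod 8); ε(u)ε(v)=0·0, αω(v)=-5·0, βω(u)=-18·1; sum ≡ 0  ⇒  +1.
(a,b)_5: α=0, u≡3; β=1, v≡3 (mod 5); (3|5)=-1, (3|5)=-1; sign (−1)^0·-1^1·-1^0 = -1.
(a,b)_7: α=-1, u≡4; β=-2, v≡1 (mod 7); (4|7)=+1, (1|7)=+1; sign (−1)^0·+1^-2·+1^-1 = +1.
(a,b)_19: α=3, u≡10; β=6, v≡8 (mod 19); (10|19)=-1, (8|19)=-1; sign (−1)^0·-1^6·-1^3 = -1.
Ram(4522, 65) = {5, 13, 17, 19}; no ℚ_5-point on the conic.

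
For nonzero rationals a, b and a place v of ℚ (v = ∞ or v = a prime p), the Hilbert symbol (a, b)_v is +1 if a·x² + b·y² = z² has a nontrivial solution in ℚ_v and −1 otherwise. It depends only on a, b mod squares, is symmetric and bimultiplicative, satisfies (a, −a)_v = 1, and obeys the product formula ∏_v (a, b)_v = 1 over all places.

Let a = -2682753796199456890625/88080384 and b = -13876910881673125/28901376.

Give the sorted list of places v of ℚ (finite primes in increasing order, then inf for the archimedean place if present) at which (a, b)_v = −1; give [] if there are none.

Mod squares: a ≡ -2111109, b ≡ -13. Check v ∈ {∞, 2, 3, 5, 7, 11, 13, 19, 37}.
v=7: a=7^-1·(≡1), b=7^-2·(≡2) mod 7; (1|7)=+1, (2|7)=+1; (−1)^{-1·-2·3}·(+1)^-2·(+1)^-1 = +1.
v=19: a=19^3·(≡9), b=19^2·(≡6) mod 19; (9|19)=+1, (6|19)=+1; (−1)^{3·2·9}·(+1)^2·(+1)^3 = +1.
v=13: a=13^5·(≡9), b=13^5·(≡10) mod 13; (9|13)=+1, (10|13)=+1; (−1)^{5·5·6}·(+1)^5·(+1)^5 = +1.
v=∞: -2111109 < 0 and -13 < 0  ⇒  (a,b)_∞ = -1.
v=3: a=3^-1·(≡1), b=3^-2·(≡2) mod 3; (1|3)=+1, (2|3)=-1; (−1)^{-1·-2·1}·(+1)^-2·(-1)^-1 = -1.
v=2: v_2(a)=-22, v_2(b)=-16; units ≡ 3, 3 (mod 8); ε·ε+αω+βω = 1·1+-22·1+-16·1 ≡ 1  ⇒  (a,b)_2 = -1.
v=37: a=37^3·(≡4), b=37^2·(≡35) mod 37; (4|37)=+1, (35|37)=-1; (−1)^{3·2·18}·(+1)^2·(-1)^3 = -1.
v=11: a=11^3·(≡4), b=11^2·(≡1) mod 11; (4|11)=+1, (1|11)=+1; (−1)^{3·2·5}·(+1)^2·(+1)^3 = +1.
v=5: a=5^6·(≡1), b=5^4·(≡3) mod 5; (1|5)=+1, (3|5)=-1; (−1)^{6·4·2}·(+1)^4·(-1)^6 = +1.
|Ram(-2111109, -13)| = 4, even; anisotropic at {2, 3, 37, ∞}.

[2, 3, 37, inf]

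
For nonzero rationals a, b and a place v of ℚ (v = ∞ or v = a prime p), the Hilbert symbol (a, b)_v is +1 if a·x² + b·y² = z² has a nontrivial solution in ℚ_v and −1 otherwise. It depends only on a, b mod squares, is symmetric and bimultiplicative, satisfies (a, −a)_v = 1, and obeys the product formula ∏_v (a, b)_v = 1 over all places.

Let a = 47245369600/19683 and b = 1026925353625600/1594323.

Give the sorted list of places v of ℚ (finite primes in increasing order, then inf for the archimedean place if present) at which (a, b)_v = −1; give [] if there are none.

Mod squares: a ≡ 3, b ≡ 16302. Check v ∈ {∞, 2, 3, 5, 11, 13, 19}.
v=∞: 3 > 0 and 16302 > 0  ⇒  (a,b)_∞ = +1.
v=3: a=3^-9·(≡1), b=3^-13·(≡1) mod 3; (1|3)=+1, (1|3)=+1; (−1)^{-9·-13·1}·(+1)^-13·(+1)^-9 = -1.
v=19: a=19^2·(≡15), b=19^3·(≡12) mod 19; (15|19)=-1, (12|19)=-1; (−1)^{2·3·9}·(-1)^3·(-1)^2 = -1.
v=5: a=5^2·(≡3), b=5^2·(≡3) mod 5; (3|5)=-1, (3|5)=-1; (−1)^{2·2·2}·(-1)^2·(-1)^2 = +1.
v=11: a=11^2·(≡4), b=11^3·(≡7) mod 11; (4|11)=+1, (7|11)=-1; (−1)^{2·3·5}·(+1)^3·(-1)^2 = +1.
v=2: v_2(a)=8, v_2(b)=11; units ≡ 3, 7 (mod 8); ε·ε+αω+βω = 1·1+8·0+11·1 ≡ 0  ⇒  (a,b)_2 = +1.
v=13: a=13^2·(≡4), b=13^3·(≡2) mod 13; (4|13)=+1, (2|13)=-1; (−1)^{2·3·6}·(+1)^3·(-1)^2 = +1.
Ram(3, 16302) = {3, 19}; no ℚ_3-point on the conic.

[3, 19]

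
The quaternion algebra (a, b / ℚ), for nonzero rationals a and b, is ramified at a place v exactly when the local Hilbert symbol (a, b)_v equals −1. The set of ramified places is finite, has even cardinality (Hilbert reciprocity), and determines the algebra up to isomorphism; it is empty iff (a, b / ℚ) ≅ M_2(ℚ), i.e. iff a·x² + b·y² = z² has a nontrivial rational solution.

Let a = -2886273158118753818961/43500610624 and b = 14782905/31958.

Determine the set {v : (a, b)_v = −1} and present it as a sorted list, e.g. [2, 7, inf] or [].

(a, b) ≡ (-1729, 13110) mod (ℚ^×)²; places V = {2, 3, 5, 7, 13, 19, 23, 29, 31, ∞}.
(a,b)_5: α=0, u≡1; β=1, v≡2 (mod 5); (1|5)=+1, (2|5)=-1; sign (−1)^0·+1^1·-1^0 = +1.
(a,b)_31: α=-2, u≡14; β=0, v≡1 (mod 31); (14|31)=+1, (1|31)=+1; sign (−1)^0·+1^0·+1^-2 = +1.
(a,b)_29: α=-4, u≡17; β=-2, v≡14 (mod 29); (17|29)=-1, (14|29)=-1; sign (−1)^0·-1^-2·-1^-4 = +1.
(a,b)_23: α=8, u≡14; β=3, v≡8 (mod 23); (14|23)=-1, (8|23)=+1; sign (−1)^0·-1^3·+1^8 = -1.
(a,b)_19: α=3, u≡9; β=-1, v≡5 (mod 19); (9|19)=+1, (5|19)=+1; sign (−1)^1·+1^-1·+1^3 = -1.
(a,b)_2: α=-6, β=-1; u≡7, v≡3 (mod 8); ε(u)ε(v)=1·1, αω(v)=-6·1, βω(u)=-1·0; sum ≡ 1  ⇒  -1.
(a,b)_13: α=1, u≡3; β=0, v≡5 (mod 13); (3|13)=+1, (5|13)=-1; sign (−1)^0·+1^0·-1^1 = -1.
(a,b)_7: α=1, u≡6; β=0, v≡6 (mod 7); (6|7)=-1, (6|7)=-1; sign (−1)^0·-1^0·-1^1 = -1.
(a,b)_∞: sgn(-1729)=−, sgn(13110)=+, so +1.
(a,b)_3: α=10, u≡2; β=5, v≡2 (mod 3); (2|3)=-1, (2|3)=-1; sign (−1)^0·-1^5·-1^10 = -1.
(-1729, 13110 / ℚ) ramifies at {2, 3, 7, 13, 19, 23}: a division algebra.

[2, 3, 7, 13, 19, 23]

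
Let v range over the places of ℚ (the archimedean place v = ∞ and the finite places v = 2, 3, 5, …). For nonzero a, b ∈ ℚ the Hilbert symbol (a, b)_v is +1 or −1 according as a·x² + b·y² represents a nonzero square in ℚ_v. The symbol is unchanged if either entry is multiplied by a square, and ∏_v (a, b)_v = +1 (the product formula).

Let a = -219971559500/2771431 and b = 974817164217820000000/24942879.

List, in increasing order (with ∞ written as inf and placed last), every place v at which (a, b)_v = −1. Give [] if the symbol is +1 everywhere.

[11, 17, 19, 31]

(a, b) ≡ (-3855005, 1705) mod (ℚ^×)²; places V = {2, 3, 5, 7, 11, 13, 17, 19, 23, 31, ∞}.
(a,b)_11: α=1, u≡1; β=1, v≡5 (mod 11); (1|11)=+1, (5|11)=+1; sign (−1)^1·+1^1·+1^1 = -1.
(a,b)_31: α=-1, u≡11; β=-1, v≡6 (mod 31); (11|31)=-1, (6|31)=-1; sign (−1)^1·-1^-1·-1^-1 = -1.
(a,b)_5: α=3, u≡4; β=7, v≡4 (mod 5); (4|5)=+1, (4|5)=+1; sign (−1)^0·+1^7·+1^3 = +1.
(a,b)_13: α=-2, u≡8; β=-2, v≡7 (mod 13); (8|13)=-1, (7|13)=-1; sign (−1)^0·-1^-2·-1^-2 = +1.
(a,b)_7: α=3, u≡3; β=6, v≡4 (mod 7); (3|7)=-1, (4|7)=+1; sign (−1)^0·-1^6·+1^3 = +1.
(a,b)_19: α=3, u≡5; β=4, v≡14 (mod 19); (5|19)=+1, (14|19)=-1; sign (−1)^0·+1^4·-1^3 = -1.
(a,b)_3: α=0, u≡1; β=-2, v≡1 (mod 3); (1|3)=+1, (1|3)=+1; sign (−1)^0·+1^-2·+1^0 = +1.
(a,b)_23: α=-2, u≡13; β=-2, v≡1 (mod 23); (13|23)=+1, (1|23)=+1; sign (−1)^0·+1^-2·+1^-2 = +1.
(a,b)_∞: sgn(-3855005)=−, sgn(1705)=+, so +1.
(a,b)_2: α=2, β=8; u≡3, v≡1 (mod 8); ε(u)ε(v)=1·0, αω(v)=2·0, βω(u)=8·1; sum ≡ 0  ⇒  +1.
(a,b)_17: α=1, u≡15; β=2, v≡10 (mod 17); (15|17)=+1, (10|17)=-1; sign (−1)^0·+1^2·-1^1 = -1.
|Ram(-3855005, 1705)| = 4, even; anisotropic at {11, 17, 19, 31}.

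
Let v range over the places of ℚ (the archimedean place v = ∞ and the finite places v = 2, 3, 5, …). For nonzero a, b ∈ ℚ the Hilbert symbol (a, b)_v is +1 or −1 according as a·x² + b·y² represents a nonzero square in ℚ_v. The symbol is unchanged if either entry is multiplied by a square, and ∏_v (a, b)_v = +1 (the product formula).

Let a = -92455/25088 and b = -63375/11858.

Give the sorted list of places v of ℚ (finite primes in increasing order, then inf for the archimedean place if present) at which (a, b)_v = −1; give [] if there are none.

(a, b) ≡ (-110, -30) mod (ℚ^×)²; places V = {2, 3, 5, 7, 11, 13, 41, ∞}.
(a,b)_2: α=-9, β=-1; u≡1, v≡1 (mod 8); ε(u)ε(v)=0·0, αω(v)=-9·0, βω(u)=-1·0; sum ≡ 0  ⇒  +1.
(a,b)_∞: sgn(-110)=−, sgn(-30)=−, so -1.
(a,b)_7: α=-2, u≡1; β=-2, v≡6 (mod 7); (1|7)=+1, (6|7)=-1; sign (−1)^0·+1^-2·-1^-2 = +1.
(a,b)_5: α=1, u≡3; β=3, v≡1 (mod 5); (3|5)=-1, (1|5)=+1; sign (−1)^0·-1^3·+1^1 = -1.
(a,b)_11: α=1, u≡4; β=-2, v≡4 (mod 11); (4|11)=+1, (4|11)=+1; sign (−1)^0·+1^-2·+1^1 = +1.
(a,b)_3: α=0, u≡1; β=1, v≡2 (mod 3); (1|3)=+1, (2|3)=-1; sign (−1)^0·+1^1·-1^0 = +1.
(a,b)_13: α=0, u≡6; β=2, v≡1 (mod 13); (6|13)=-1, (1|13)=+1; sign (−1)^0·-1^2·+1^0 = +1.
(a,b)_41: α=2, u≡24; β=0, v≡24 (mod 41); (24|41)=-1, (24|41)=-1; sign (−1)^0·-1^0·-1^2 = +1.
|Ram(-110, -30)| = 2, even; anisotropic at {5, ∞}.

[5, inf]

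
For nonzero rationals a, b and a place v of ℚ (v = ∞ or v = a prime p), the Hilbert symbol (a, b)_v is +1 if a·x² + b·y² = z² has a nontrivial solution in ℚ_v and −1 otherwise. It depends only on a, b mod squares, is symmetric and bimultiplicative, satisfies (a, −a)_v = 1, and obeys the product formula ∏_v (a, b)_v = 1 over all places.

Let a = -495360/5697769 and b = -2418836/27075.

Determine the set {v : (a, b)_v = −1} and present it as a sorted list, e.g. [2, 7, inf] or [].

(a, b) ≡ (-215, -37023) mod (ℚ^×)²; places V = {2, 3, 5, 7, 11, 19, 31, 41, 43, ∞}.
(a,b)_3: α=2, u≡1; β=-1, v≡1 (mod 3); (1|3)=+1, (1|3)=+1; sign (−1)^0·+1^-1·+1^2 = +1.
(a,b)_19: α=0, u≡18; β=-2, v≡3 (mod 19); (18|19)=-1, (3|19)=-1; sign (−1)^0·-1^-2·-1^0 = +1.
(a,b)_2: α=8, β=2; u≡1, v≡1 (mod 8); ε(u)ε(v)=0·0, αω(v)=8·0, βω(u)=2·0; sum ≡ 0  ⇒  +1.
(a,b)_11: α=-2, u≡4; β=0, v≡5 (mod 11); (4|11)=+1, (5|11)=+1; sign (−1)^0·+1^0·+1^-2 = +1.
(a,b)_41: α=0, u≡39; β=1, v≡33 (mod 41); (39|41)=+1, (33|41)=+1; sign (−1)^0·+1^1·+1^0 = +1.
(a,b)_43: α=1, u≡16; β=1, v≡12 (mod 43); (16|43)=+1, (12|43)=-1; sign (−1)^1·+1^1·-1^1 = +1.
(a,b)_∞: sgn(-215)=−, sgn(-37023)=−, so -1.
(a,b)_7: α=-2, u≡4; β=3, v≡3 (mod 7); (4|7)=+1, (3|7)=-1; sign (−1)^0·+1^3·-1^-2 = +1.
(a,b)_31: α=-2, u≡18; β=0, v≡13 (mod 31); (18|31)=+1, (13|31)=-1; sign (−1)^0·+1^0·-1^-2 = +1.
(a,b)_5: α=1, u≡2; β=-2, v≡3 (mod 5); (2|5)=-1, (3|5)=-1; sign (−1)^0·-1^-2·-1^1 = -1.
|Ram(-215, -37023)| = 2, even; anisotropic at {5, ∞}.

[5, inf]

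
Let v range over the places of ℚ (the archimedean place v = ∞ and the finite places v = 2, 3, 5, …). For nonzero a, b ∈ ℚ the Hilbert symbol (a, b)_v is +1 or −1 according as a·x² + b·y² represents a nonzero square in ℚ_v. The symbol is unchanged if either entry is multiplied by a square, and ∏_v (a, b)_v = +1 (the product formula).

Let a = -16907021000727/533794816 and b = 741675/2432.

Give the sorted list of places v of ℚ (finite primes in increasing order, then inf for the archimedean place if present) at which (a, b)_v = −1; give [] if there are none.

[11, 19, 29, 31]

(a, b) ≡ (-1023, 1127346) mod (ℚ^×)²; places V = {2, 3, 5, 11, 13, 19, 29, 31, ∞}.
(a,b)_∞: sgn(-1023)=−, sgn(1127346)=+, so +1.
(a,b)_5: α=0, u≡3; β=2, v≡1 (mod 5); (3|5)=-1, (1|5)=+1; sign (−1)^0·-1^2·+1^0 = +1.
(a,b)_3: α=1, u≡1; β=1, v≡2 (mod 3); (1|3)=+1, (2|3)=-1; sign (−1)^1·+1^1·-1^1 = +1.
(a,b)_19: α=-4, u≡18; β=-1, v≡17 (mod 19); (18|19)=-1, (17|19)=+1; sign (−1)^0·-1^-1·+1^-4 = -1.
(a,b)_13: α=2, u≡10; β=0, v≡12 (mod 13); (10|13)=+1, (12|13)=+1; sign (−1)^0·+1^0·+1^2 = +1.
(a,b)_29: α=2, u≡2; β=1, v≡8 (mod 29); (2|29)=-1, (8|29)=-1; sign (−1)^0·-1^1·-1^2 = -1.
(a,b)_31: α=3, u≡3; β=1, v≡15 (mod 31); (3|31)=-1, (15|31)=-1; sign (−1)^1·-1^1·-1^3 = -1.
(a,b)_11: α=3, u≡8; β=1, v≡6 (mod 11); (8|11)=-1, (6|11)=-1; sign (−1)^1·-1^1·-1^3 = -1.
(a,b)_2: α=-12, β=-7; u≡1, v≡1 (mod 8); ε(u)ε(v)=0·0, αω(v)=-12·0, βω(u)=-7·0; sum ≡ 0  ⇒  +1.
Ram(-1023, 1127346) = {11, 19, 29, 31}; no ℚ_11-point on the conic.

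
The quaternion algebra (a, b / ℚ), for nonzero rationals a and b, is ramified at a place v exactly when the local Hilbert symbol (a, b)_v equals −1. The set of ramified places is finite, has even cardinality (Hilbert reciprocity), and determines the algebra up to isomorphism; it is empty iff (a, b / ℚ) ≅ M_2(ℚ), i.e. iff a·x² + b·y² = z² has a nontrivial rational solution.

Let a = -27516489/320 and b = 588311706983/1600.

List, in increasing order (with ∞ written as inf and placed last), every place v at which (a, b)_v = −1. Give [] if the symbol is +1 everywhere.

(a, b) ≡ (-23205, 143) mod (ℚ^×)²; places V = {2, 3, 5, 7, 11, 13, 17, ∞}.
(a,b)_7: α=3, u≡5; β=6, v≡3 (mod 7); (5|7)=-1, (3|7)=-1; sign (−1)^0·-1^6·-1^3 = -1.
(a,b)_5: α=-1, u≡4; β=-2, v≡2 (mod 5); (4|5)=+1, (2|5)=-1; sign (−1)^0·+1^-2·-1^-1 = -1.
(a,b)_11: α=2, u≡5; β=3, v≡7 (mod 11); (5|11)=+1, (7|11)=-1; sign (−1)^0·+1^3·-1^2 = +1.
(a,b)_3: α=1, u≡2; β=0, v≡2 (mod 3); (2|3)=-1, (2|3)=-1; sign (−1)^0·-1^0·-1^1 = -1.
(a,b)_17: α=1, u≡10; β=2, v≡12 (mod 17); (10|17)=-1, (12|17)=-1; sign (−1)^0·-1^2·-1^1 = -1.
(a,b)_13: α=1, u≡9; β=1, v≡11 (mod 13); (9|13)=+1, (11|13)=-1; sign (−1)^0·+1^1·-1^1 = -1.
(a,b)_∞: sgn(-23205)=−, sgn(143)=+, so +1.
(a,b)_2: α=-6, β=-6; u≡3, v≡7 (mod 8); ε(u)ε(v)=1·1, αω(v)=-6·0, βω(u)=-6·1; sum ≡ 1  ⇒  -1.
|Ram(-23205, 143)| = 6, even; anisotropic at {2, 3, 5, 7, 13, 17}.

[2, 3, 5, 7, 13, 17]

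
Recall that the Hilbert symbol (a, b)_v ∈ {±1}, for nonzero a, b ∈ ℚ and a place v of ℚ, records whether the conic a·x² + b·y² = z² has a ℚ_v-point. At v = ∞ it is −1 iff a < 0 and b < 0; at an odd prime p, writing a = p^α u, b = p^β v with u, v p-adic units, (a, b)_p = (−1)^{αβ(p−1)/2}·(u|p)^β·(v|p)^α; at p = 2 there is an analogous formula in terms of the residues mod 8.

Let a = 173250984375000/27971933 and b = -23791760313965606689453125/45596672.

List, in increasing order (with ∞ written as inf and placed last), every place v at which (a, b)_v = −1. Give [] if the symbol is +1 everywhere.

(a, b) ≡ (380190, -70035) mod (ℚ^×)²; places V = {2, 3, 5, 7, 11, 17, 19, 23, 29, ∞}.
(a,b)_∞: sgn(380190)=+, sgn(-70035)=−, so +1.
(a,b)_17: α=2, u≡13; β=4, v≡5 (mod 17); (13|17)=+1, (5|17)=-1; sign (−1)^0·+1^4·-1^2 = +1.
(a,b)_23: α=-3, u≡18; β=-1, v≡7 (mod 23); (18|23)=+1, (7|23)=-1; sign (−1)^1·+1^-1·-1^-3 = +1.
(a,b)_29: α=1, u≡10; β=3, v≡27 (mod 29); (10|29)=-1, (27|29)=-1; sign (−1)^0·-1^3·-1^1 = +1.
(a,b)_19: α=-1, u≡14; β=0, v≡12 (mod 19); (14|19)=-1, (12|19)=-1; sign (−1)^0·-1^0·-1^-1 = -1.
(a,b)_5: α=9, u≡3; β=17, v≡2 (mod 5); (3|5)=-1, (2|5)=-1; sign (−1)^0·-1^17·-1^9 = +1.
(a,b)_2: α=3, β=-14; u≡7, v≡5 (mod 8); ε(u)ε(v)=1·0, αω(v)=3·1, βω(u)=-14·0; sum ≡ 1  ⇒  -1.
(a,b)_11: α=-2, u≡6; β=-2, v≡6 (mod 11); (6|11)=-1, (6|11)=-1; sign (−1)^0·-1^-2·-1^-2 = +1.
(a,b)_7: α=2, u≡3; β=1, v≡3 (mod 7); (3|7)=-1, (3|7)=-1; sign (−1)^0·-1^1·-1^2 = -1.
(a,b)_3: α=3, u≡1; β=7, v≡1 (mod 3); (1|3)=+1, (1|3)=+1; sign (−1)^1·+1^7·+1^3 = -1.
Ram(380190, -70035) = {2, 3, 7, 19}; no ℚ_2-point on the conic.

[2, 3, 7, 19]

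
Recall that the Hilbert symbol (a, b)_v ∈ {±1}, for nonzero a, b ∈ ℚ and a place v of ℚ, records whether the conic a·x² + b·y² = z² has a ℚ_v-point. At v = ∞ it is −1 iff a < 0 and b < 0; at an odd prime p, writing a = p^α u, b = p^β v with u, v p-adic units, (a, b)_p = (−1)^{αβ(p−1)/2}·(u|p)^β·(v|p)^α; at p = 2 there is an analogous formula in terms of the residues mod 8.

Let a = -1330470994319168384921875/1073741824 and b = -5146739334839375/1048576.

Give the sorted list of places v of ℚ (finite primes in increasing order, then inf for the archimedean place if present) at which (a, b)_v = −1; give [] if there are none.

[5, 7, 47, inf]

(a, b) ≡ (-406315, -1247) mod (ℚ^×)²; places V = {2, 5, 7, 13, 19, 29, 43, 47, ∞}.
(a,b)_43: α=2, u≡6; β=1, v≡6 (mod 43); (6|43)=+1, (6|43)=+1; sign (−1)^0·+1^1·+1^2 = +1.
(a,b)_5: α=7, u≡2; β=4, v≡2 (mod 5); (2|5)=-1, (2|5)=-1; sign (−1)^0·-1^4·-1^7 = -1.
(a,b)_7: α=1, u≡5; β=2, v≡6 (mod 7); (5|7)=-1, (6|7)=-1; sign (−1)^0·-1^2·-1^1 = -1.
(a,b)_19: α=3, u≡16; β=2, v≡5 (mod 19); (16|19)=+1, (5|19)=+1; sign (−1)^0·+1^2·+1^3 = +1.
(a,b)_47: α=3, u≡17; β=2, v≡26 (mod 47); (17|47)=+1, (26|47)=-1; sign (−1)^0·+1^2·-1^3 = -1.
(a,b)_2: α=-30, β=-20; u≡5, v≡1 (mod 8); ε(u)ε(v)=0·0, αω(v)=-30·0, βω(u)=-20·1; sum ≡ 0  ⇒  +1.
(a,b)_∞: sgn(-406315)=−, sgn(-1247)=−, so -1.
(a,b)_29: α=2, u≡9; β=1, v≡15 (mod 29); (9|29)=+1, (15|29)=-1; sign (−1)^0·+1^1·-1^2 = +1.
(a,b)_13: α=3, u≡4; β=2, v≡12 (mod 13); (4|13)=+1, (12|13)=+1; sign (−1)^0·+1^2·+1^3 = +1.
(-406315, -1247 / ℚ) ramifies at {5, 7, 47, ∞}: a division algebra.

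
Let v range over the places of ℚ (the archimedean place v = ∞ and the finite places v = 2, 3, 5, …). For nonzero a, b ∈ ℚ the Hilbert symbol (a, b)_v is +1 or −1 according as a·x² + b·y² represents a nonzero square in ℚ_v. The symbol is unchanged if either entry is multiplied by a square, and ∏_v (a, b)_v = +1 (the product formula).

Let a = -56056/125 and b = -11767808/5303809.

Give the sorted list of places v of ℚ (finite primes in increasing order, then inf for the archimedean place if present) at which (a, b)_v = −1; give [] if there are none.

[5, inf]

(a, b) ≡ (-1430, -17) mod (ℚ^×)²; places V = {2, 5, 7, 11, 13, 17, 47, ∞}.
(a,b)_47: α=0, u≡2; β=-2, v≡13 (mod 47); (2|47)=+1, (13|47)=-1; sign (−1)^0·+1^-2·-1^0 = +1.
(a,b)_2: α=3, β=12; u≡5, v≡7 (mod 8); ε(u)ε(v)=0·1, αω(v)=3·0, βω(u)=12·1; sum ≡ 0  ⇒  +1.
(a,b)_13: α=1, u≡7; β=2, v≡12 (mod 13); (7|13)=-1, (12|13)=+1; sign (−1)^0·-1^2·+1^1 = +1.
(a,b)_11: α=1, u≡2; β=0, v≡5 (mod 11); (2|11)=-1, (5|11)=+1; sign (−1)^0·-1^0·+1^1 = +1.
(a,b)_∞: sgn(-1430)=−, sgn(-17)=−, so -1.
(a,b)_7: α=2, u≡3; β=-4, v≡1 (mod 7); (3|7)=-1, (1|7)=+1; sign (−1)^0·-1^-4·+1^2 = +1.
(a,b)_5: α=-3, u≡4; β=0, v≡3 (mod 5); (4|5)=+1, (3|5)=-1; sign (−1)^0·+1^0·-1^-3 = -1.
(a,b)_17: α=0, u≡13; β=1, v≡13 (mod 17); (13|17)=+1, (13|17)=+1; sign (−1)^0·+1^1·+1^0 = +1.
(-1430, -17 / ℚ) ramifies at {5, ∞}: a division algebra.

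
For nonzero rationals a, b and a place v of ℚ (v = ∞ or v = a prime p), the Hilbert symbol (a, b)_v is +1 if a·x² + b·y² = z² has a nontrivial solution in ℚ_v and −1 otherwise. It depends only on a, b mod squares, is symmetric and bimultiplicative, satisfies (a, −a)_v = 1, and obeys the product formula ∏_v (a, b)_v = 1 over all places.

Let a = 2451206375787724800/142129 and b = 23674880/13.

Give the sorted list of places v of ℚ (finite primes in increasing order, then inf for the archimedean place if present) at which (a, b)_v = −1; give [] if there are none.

(a, b) ≡ (357, 65) mod (ℚ^×)²; places V = {2, 3, 5, 7, 13, 17, 29, ∞}.
(a,b)_17: α=5, u≡15; β=2, v≡5 (mod 17); (15|17)=+1, (5|17)=-1; sign (−1)^0·+1^2·-1^5 = -1.
(a,b)_∞: sgn(357)=+, sgn(65)=+, so +1.
(a,b)_3: α=1, u≡2; β=0, v≡2 (mod 3); (2|3)=-1, (2|3)=-1; sign (−1)^0·-1^0·-1^1 = -1.
(a,b)_13: α=-2, u≡7; β=-1, v≡8 (mod 13); (7|13)=-1, (8|13)=-1; sign (−1)^0·-1^-1·-1^-2 = -1.
(a,b)_2: α=26, β=14; u≡5, v≡1 (mod 8); ε(u)ε(v)=0·0, αω(v)=26·0, βω(u)=14·1; sum ≡ 0  ⇒  +1.
(a,b)_5: α=2, u≡3; β=1, v≡2 (mod 5); (3|5)=-1, (2|5)=-1; sign (−1)^0·-1^1·-1^2 = -1.
(a,b)_7: α=3, u≡2; β=0, v≡2 (mod 7); (2|7)=+1, (2|7)=+1; sign (−1)^0·+1^0·+1^3 = +1.
(a,b)_29: α=-2, u≡7; β=0, v≡16 (mod 29); (7|29)=+1, (16|29)=+1; sign (−1)^0·+1^0·+1^-2 = +1.
|Ram(357, 65)| = 4, even; anisotropic at {3, 5, 13, 17}.

[3, 5, 13, 17]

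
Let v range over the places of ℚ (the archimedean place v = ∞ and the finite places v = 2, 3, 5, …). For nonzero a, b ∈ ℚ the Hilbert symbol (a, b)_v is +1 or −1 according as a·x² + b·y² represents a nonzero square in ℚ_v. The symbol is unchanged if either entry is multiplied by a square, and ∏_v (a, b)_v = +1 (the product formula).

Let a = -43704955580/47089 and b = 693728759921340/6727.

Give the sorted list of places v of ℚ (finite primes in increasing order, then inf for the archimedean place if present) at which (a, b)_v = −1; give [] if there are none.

[19, 23]

Mod squares: a ≡ -312455, b ≡ 1697745. Check v ∈ {∞, 2, 3, 5, 7, 11, 13, 17, 19, 23, 31, 37}.
v=2: v_2(a)=2, v_2(b)=2; units ≡ 1, 1 (mod 8); ε·ε+αω+βω = 0·0+2·0+2·0 ≡ 0  ⇒  (a,b)_2 = +1.
v=3: a=3^0·(≡1), b=3^1·(≡1) mod 3; (1|3)=+1, (1|3)=+1; (−1)^{0·1·1}·(+1)^1·(+1)^0 = +1.
v=11: a=11^3·(≡7), b=11^4·(≡1) mod 11; (7|11)=-1, (1|11)=+1; (−1)^{3·4·5}·(-1)^4·(+1)^3 = +1.
v=31: a=31^-2·(≡9), b=31^-2·(≡30) mod 31; (9|31)=+1, (30|31)=-1; (−1)^{-2·-2·15}·(+1)^-2·(-1)^-2 = +1.
v=∞: -312455 < 0 and 1697745 > 0  ⇒  (a,b)_∞ = +1.
v=19: a=19^1·(≡11), b=19^1·(≡11) mod 19; (11|19)=+1, (11|19)=+1; (−1)^{1·1·9}·(+1)^1·(+1)^1 = -1.
v=13: a=13^1·(≡6), b=13^2·(≡3) mod 13; (6|13)=-1, (3|13)=+1; (−1)^{1·2·6}·(-1)^2·(+1)^1 = +1.
v=37: a=37^0·(≡36), b=37^1·(≡6) mod 37; (36|37)=+1, (6|37)=-1; (−1)^{0·1·18}·(+1)^1·(-1)^0 = +1.
v=5: a=5^1·(≡1), b=5^1·(≡4) mod 5; (1|5)=+1, (4|5)=+1; (−1)^{1·1·2}·(+1)^1·(+1)^1 = +1.
v=23: a=23^1·(≡13), b=23^1·(≡3) mod 23; (13|23)=+1, (3|23)=+1; (−1)^{1·1·11}·(+1)^1·(+1)^1 = -1.
v=17: a=17^2·(≡11), b=17^2·(≡11) mod 17; (11|17)=-1, (11|17)=-1; (−1)^{2·2·8}·(-1)^2·(-1)^2 = +1.
v=7: a=7^-2·(≡4), b=7^-1·(≡5) mod 7; (4|7)=+1, (5|7)=-1; (−1)^{-2·-1·3}·(+1)^-1·(-1)^-2 = +1.
(-312455, 1697745 / ℚ) ramifies at {19, 23}: a division algebra.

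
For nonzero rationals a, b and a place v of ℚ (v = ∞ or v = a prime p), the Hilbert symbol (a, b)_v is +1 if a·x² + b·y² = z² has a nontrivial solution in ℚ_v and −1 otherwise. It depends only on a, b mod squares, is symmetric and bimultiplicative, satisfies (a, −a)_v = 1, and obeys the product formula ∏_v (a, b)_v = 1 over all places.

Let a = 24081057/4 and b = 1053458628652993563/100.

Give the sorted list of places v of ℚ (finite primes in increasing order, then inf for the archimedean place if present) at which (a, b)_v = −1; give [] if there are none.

[7, 13]

(a, b) ≡ (273, 3003) mod (ℚ^×)²; places V = {2, 3, 5, 7, 11, 13, ∞}.
(a,b)_3: α=7, u≡1; β=11, v≡2 (mod 3); (1|3)=+1, (2|3)=-1; sign (−1)^1·+1^11·-1^7 = +1.
(a,b)_∞: sgn(273)=+, sgn(3003)=+, so +1.
(a,b)_7: α=1, u≡2; β=5, v≡2 (mod 7); (2|7)=+1, (2|7)=+1; sign (−1)^1·+1^5·+1^1 = -1.
(a,b)_2: α=-2, β=-2; u≡1, v≡3 (mod 8); ε(u)ε(v)=0·1, αω(v)=-2·1, βω(u)=-2·0; sum ≡ 0  ⇒  +1.
(a,b)_11: α=2, u≡4; β=5, v≡9 (mod 11); (4|11)=+1, (9|11)=+1; sign (−1)^0·+1^5·+1^2 = +1.
(a,b)_5: α=0, u≡3; β=-2, v≡2 (mod 5); (3|5)=-1, (2|5)=-1; sign (−1)^0·-1^-2·-1^0 = +1.
(a,b)_13: α=1, u≡8; β=3, v≡12 (mod 13); (8|13)=-1, (12|13)=+1; sign (−1)^0·-1^3·+1^1 = -1.
Ram(273, 3003) = {7, 13}; no ℚ_7-point on the conic.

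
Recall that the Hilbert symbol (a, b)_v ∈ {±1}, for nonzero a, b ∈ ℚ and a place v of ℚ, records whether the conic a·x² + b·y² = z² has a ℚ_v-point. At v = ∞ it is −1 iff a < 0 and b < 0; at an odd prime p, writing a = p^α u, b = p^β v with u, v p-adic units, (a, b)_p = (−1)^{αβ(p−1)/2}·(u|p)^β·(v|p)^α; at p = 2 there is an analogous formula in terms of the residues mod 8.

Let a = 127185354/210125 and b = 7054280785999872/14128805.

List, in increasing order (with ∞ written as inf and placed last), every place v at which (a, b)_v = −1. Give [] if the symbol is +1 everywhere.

[2, 5]

(a, b) ≡ (370, 1110) mod (ℚ^×)²; places V = {2, 3, 5, 19, 23, 37, 41, ∞}.
(a,b)_37: α=1, u≡34; β=3, v≡3 (mod 37); (34|37)=+1, (3|37)=+1; sign (−1)^0·+1^3·+1^1 = +1.
(a,b)_19: α=2, u≡4; β=0, v≡14 (mod 19); (4|19)=+1, (14|19)=-1; sign (−1)^0·+1^0·-1^2 = +1.
(a,b)_2: α=1, β=11; u≡1, v≡3 (mod 8); ε(u)ε(v)=0·1, αω(v)=1·1, βω(u)=11·0; sum ≡ 1  ⇒  -1.
(a,b)_∞: sgn(370)=+, sgn(1110)=+, so +1.
(a,b)_5: α=-3, u≡4; β=-1, v≡2 (mod 5); (4|5)=+1, (2|5)=-1; sign (−1)^0·+1^-1·-1^-3 = -1.
(a,b)_41: α=-2, u≡37; β=-4, v≡34 (mod 41); (37|41)=+1, (34|41)=-1; sign (−1)^0·+1^-4·-1^-2 = +1.
(a,b)_3: α=2, u≡1; β=5, v≡1 (mod 3); (1|3)=+1, (1|3)=+1; sign (−1)^0·+1^5·+1^2 = +1.
(a,b)_23: α=2, u≡13; β=4, v≡8 (mod 23); (13|23)=+1, (8|23)=+1; sign (−1)^0·+1^4·+1^2 = +1.
|Ram(370, 1110)| = 2, even; anisotropic at {2, 5}.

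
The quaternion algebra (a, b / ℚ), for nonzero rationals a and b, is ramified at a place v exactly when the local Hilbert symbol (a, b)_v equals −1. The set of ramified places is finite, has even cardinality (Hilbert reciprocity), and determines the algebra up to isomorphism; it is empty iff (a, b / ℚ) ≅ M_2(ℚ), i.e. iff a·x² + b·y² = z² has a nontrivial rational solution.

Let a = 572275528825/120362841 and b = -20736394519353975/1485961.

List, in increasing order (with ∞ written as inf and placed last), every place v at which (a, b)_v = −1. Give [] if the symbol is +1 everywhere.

[13, 19, 31, 37]

Mod squares: a ≡ 78793, b ≡ -1097679. Check v ∈ {∞, 2, 3, 5, 7, 11, 13, 17, 19, 23, 29, 31, 37, 53}.
v=53: a=53^-2·(≡26), b=53^-2·(≡36) mod 53; (26|53)=-1, (36|53)=+1; (−1)^{-2·-2·26}·(-1)^-2·(+1)^-2 = +1.
v=7: a=7^4·(≡2), b=7^4·(≡6) mod 7; (2|7)=+1, (6|7)=-1; (−1)^{4·4·3}·(+1)^4·(-1)^4 = +1.
v=29: a=29^1·(≡6), b=29^1·(≡13) mod 29; (6|29)=+1, (13|29)=+1; (−1)^{1·1·14}·(+1)^1·(+1)^1 = +1.
v=2: v_2(a)=0, v_2(b)=0; units ≡ 1, 1 (mod 8); ε·ε+αω+βω = 0·0+0·0+0·0 ≡ 0  ⇒  (a,b)_2 = +1.
v=∞: 78793 > 0 and -1097679 < 0  ⇒  (a,b)_∞ = +1.
v=19: a=19^1·(≡1), b=19^0·(≡3) mod 19; (1|19)=+1, (3|19)=-1; (−1)^{1·0·9}·(+1)^0·(-1)^1 = -1.
v=23: a=23^-2·(≡8), b=23^-2·(≡11) mod 23; (8|23)=+1, (11|23)=-1; (−1)^{-2·-2·11}·(+1)^-2·(-1)^-2 = +1.
v=31: a=31^0·(≡27), b=31^1·(≡12) mod 31; (27|31)=-1, (12|31)=-1; (−1)^{0·1·15}·(-1)^1·(-1)^0 = -1.
v=11: a=11^3·(≡8), b=11^3·(≡9) mod 11; (8|11)=-1, (9|11)=+1; (−1)^{3·3·5}·(-1)^3·(+1)^3 = +1.
v=17: a=17^0·(≡4), b=17^2·(≡10) mod 17; (4|17)=+1, (10|17)=-1; (−1)^{0·2·8}·(+1)^2·(-1)^0 = +1.
v=13: a=13^1·(≡9), b=13^0·(≡5) mod 13; (9|13)=+1, (5|13)=-1; (−1)^{1·0·6}·(+1)^0·(-1)^1 = -1.
v=5: a=5^2·(≡3), b=5^2·(≡1) mod 5; (3|5)=-1, (1|5)=+1; (−1)^{2·2·2}·(-1)^2·(+1)^2 = +1.
v=3: a=3^-4·(≡1), b=3^3·(≡2) mod 3; (1|3)=+1, (2|3)=-1; (−1)^{-4·3·1}·(+1)^3·(-1)^-4 = +1.
v=37: a=37^0·(≡31), b=37^1·(≡27) mod 37; (31|37)=-1, (27|37)=+1; (−1)^{0·1·18}·(-1)^1·(+1)^0 = -1.
Ram(78793, -1097679) = {13, 19, 31, 37}; no ℚ_13-point on the conic.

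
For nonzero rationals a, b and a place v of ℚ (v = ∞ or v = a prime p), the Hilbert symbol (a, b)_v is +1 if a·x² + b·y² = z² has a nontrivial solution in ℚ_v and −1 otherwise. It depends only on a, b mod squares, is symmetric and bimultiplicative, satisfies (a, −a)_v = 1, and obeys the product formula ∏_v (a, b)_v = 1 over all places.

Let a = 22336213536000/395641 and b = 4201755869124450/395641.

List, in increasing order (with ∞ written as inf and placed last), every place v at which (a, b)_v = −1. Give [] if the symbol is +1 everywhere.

[2, 3, 5, 13]

Mod squares: a ≡ 1365, b ≡ 2. Check v ∈ {∞, 2, 3, 5, 7, 13, 17, 37, 41}.
v=∞: 1365 > 0 and 2 > 0  ⇒  (a,b)_∞ = +1.
v=7: a=7^1·(≡3), b=7^4·(≡1) mod 7; (3|7)=-1, (1|7)=+1; (−1)^{1·4·3}·(-1)^4·(+1)^1 = +1.
v=5: a=5^3·(≡3), b=5^2·(≡3) mod 5; (3|5)=-1, (3|5)=-1; (−1)^{3·2·2}·(-1)^2·(-1)^3 = -1.
v=13: a=13^3·(≡12), b=13^4·(≡7) mod 13; (12|13)=+1, (7|13)=-1; (−1)^{3·4·6}·(+1)^4·(-1)^3 = -1.
v=2: v_2(a)=8, v_2(b)=1; units ≡ 5, 1 (mod 8); ε·ε+αω+βω = 0·0+8·0+1·1 ≡ 1  ⇒  (a,b)_2 = -1.
v=3: a=3^3·(≡2), b=3^6·(≡2) mod 3; (2|3)=-1, (2|3)=-1; (−1)^{3·6·1}·(-1)^6·(-1)^3 = -1.
v=41: a=41^2·(≡6), b=41^2·(≡9) mod 41; (6|41)=-1, (9|41)=+1; (−1)^{2·2·20}·(-1)^2·(+1)^2 = +1.
v=37: a=37^-2·(≡11), b=37^-2·(≡32) mod 37; (11|37)=+1, (32|37)=-1; (−1)^{-2·-2·18}·(+1)^-2·(-1)^-2 = +1.
v=17: a=17^-2·(≡12), b=17^-2·(≡2) mod 17; (12|17)=-1, (2|17)=+1; (−1)^{-2·-2·8}·(-1)^-2·(+1)^-2 = +1.
|Ram(1365, 2)| = 4, even; anisotropic at {2, 3, 5, 13}.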